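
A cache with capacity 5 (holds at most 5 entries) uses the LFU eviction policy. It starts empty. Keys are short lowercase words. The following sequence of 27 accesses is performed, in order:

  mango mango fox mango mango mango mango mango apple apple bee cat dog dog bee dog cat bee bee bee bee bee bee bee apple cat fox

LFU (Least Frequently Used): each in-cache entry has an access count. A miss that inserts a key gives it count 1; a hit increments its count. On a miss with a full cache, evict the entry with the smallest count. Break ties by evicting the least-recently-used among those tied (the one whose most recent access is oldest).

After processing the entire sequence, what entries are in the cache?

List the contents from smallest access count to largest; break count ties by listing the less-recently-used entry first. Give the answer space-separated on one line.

LFU simulation (capacity=5):
  1. access mango: MISS. Cache: [mango(c=1)]
  2. access mango: HIT, count now 2. Cache: [mango(c=2)]
  3. access fox: MISS. Cache: [fox(c=1) mango(c=2)]
  4. access mango: HIT, count now 3. Cache: [fox(c=1) mango(c=3)]
  5. access mango: HIT, count now 4. Cache: [fox(c=1) mango(c=4)]
  6. access mango: HIT, count now 5. Cache: [fox(c=1) mango(c=5)]
  7. access mango: HIT, count now 6. Cache: [fox(c=1) mango(c=6)]
  8. access mango: HIT, count now 7. Cache: [fox(c=1) mango(c=7)]
  9. access apple: MISS. Cache: [fox(c=1) apple(c=1) mango(c=7)]
  10. access apple: HIT, count now 2. Cache: [fox(c=1) apple(c=2) mango(c=7)]
  11. access bee: MISS. Cache: [fox(c=1) bee(c=1) apple(c=2) mango(c=7)]
  12. access cat: MISS. Cache: [fox(c=1) bee(c=1) cat(c=1) apple(c=2) mango(c=7)]
  13. access dog: MISS, evict fox(c=1). Cache: [bee(c=1) cat(c=1) dog(c=1) apple(c=2) mango(c=7)]
  14. access dog: HIT, count now 2. Cache: [bee(c=1) cat(c=1) apple(c=2) dog(c=2) mango(c=7)]
  15. access bee: HIT, count now 2. Cache: [cat(c=1) apple(c=2) dog(c=2) bee(c=2) mango(c=7)]
  16. access dog: HIT, count now 3. Cache: [cat(c=1) apple(c=2) bee(c=2) dog(c=3) mango(c=7)]
  17. access cat: HIT, count now 2. Cache: [apple(c=2) bee(c=2) cat(c=2) dog(c=3) mango(c=7)]
  18. access bee: HIT, count now 3. Cache: [apple(c=2) cat(c=2) dog(c=3) bee(c=3) mango(c=7)]
  19. access bee: HIT, count now 4. Cache: [apple(c=2) cat(c=2) dog(c=3) bee(c=4) mango(c=7)]
  20. access bee: HIT, count now 5. Cache: [apple(c=2) cat(c=2) dog(c=3) bee(c=5) mango(c=7)]
  21. access bee: HIT, count now 6. Cache: [apple(c=2) cat(c=2) dog(c=3) bee(c=6) mango(c=7)]
  22. access bee: HIT, count now 7. Cache: [apple(c=2) cat(c=2) dog(c=3) mango(c=7) bee(c=7)]
  23. access bee: HIT, count now 8. Cache: [apple(c=2) cat(c=2) dog(c=3) mango(c=7) bee(c=8)]
  24. access bee: HIT, count now 9. Cache: [apple(c=2) cat(c=2) dog(c=3) mango(c=7) bee(c=9)]
  25. access apple: HIT, count now 3. Cache: [cat(c=2) dog(c=3) apple(c=3) mango(c=7) bee(c=9)]
  26. access cat: HIT, count now 3. Cache: [dog(c=3) apple(c=3) cat(c=3) mango(c=7) bee(c=9)]
  27. access fox: MISS, evict dog(c=3). Cache: [fox(c=1) apple(c=3) cat(c=3) mango(c=7) bee(c=9)]
Total: 20 hits, 7 misses, 2 evictions

Answer: fox apple cat mango bee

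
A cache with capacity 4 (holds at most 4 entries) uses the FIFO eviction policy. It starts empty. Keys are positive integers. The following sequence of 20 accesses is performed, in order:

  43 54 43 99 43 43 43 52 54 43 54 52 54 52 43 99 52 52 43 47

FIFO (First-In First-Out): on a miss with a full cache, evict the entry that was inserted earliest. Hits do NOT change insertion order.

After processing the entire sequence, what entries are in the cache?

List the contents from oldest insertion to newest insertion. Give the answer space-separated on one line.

Answer: 54 99 52 47

Derivation:
FIFO simulation (capacity=4):
  1. access 43: MISS. Cache (old->new): [43]
  2. access 54: MISS. Cache (old->new): [43 54]
  3. access 43: HIT. Cache (old->new): [43 54]
  4. access 99: MISS. Cache (old->new): [43 54 99]
  5. access 43: HIT. Cache (old->new): [43 54 99]
  6. access 43: HIT. Cache (old->new): [43 54 99]
  7. access 43: HIT. Cache (old->new): [43 54 99]
  8. access 52: MISS. Cache (old->new): [43 54 99 52]
  9. access 54: HIT. Cache (old->new): [43 54 99 52]
  10. access 43: HIT. Cache (old->new): [43 54 99 52]
  11. access 54: HIT. Cache (old->new): [43 54 99 52]
  12. access 52: HIT. Cache (old->new): [43 54 99 52]
  13. access 54: HIT. Cache (old->new): [43 54 99 52]
  14. access 52: HIT. Cache (old->new): [43 54 99 52]
  15. access 43: HIT. Cache (old->new): [43 54 99 52]
  16. access 99: HIT. Cache (old->new): [43 54 99 52]
  17. access 52: HIT. Cache (old->new): [43 54 99 52]
  18. access 52: HIT. Cache (old->new): [43 54 99 52]
  19. access 43: HIT. Cache (old->new): [43 54 99 52]
  20. access 47: MISS, evict 43. Cache (old->new): [54 99 52 47]
Total: 15 hits, 5 misses, 1 evictions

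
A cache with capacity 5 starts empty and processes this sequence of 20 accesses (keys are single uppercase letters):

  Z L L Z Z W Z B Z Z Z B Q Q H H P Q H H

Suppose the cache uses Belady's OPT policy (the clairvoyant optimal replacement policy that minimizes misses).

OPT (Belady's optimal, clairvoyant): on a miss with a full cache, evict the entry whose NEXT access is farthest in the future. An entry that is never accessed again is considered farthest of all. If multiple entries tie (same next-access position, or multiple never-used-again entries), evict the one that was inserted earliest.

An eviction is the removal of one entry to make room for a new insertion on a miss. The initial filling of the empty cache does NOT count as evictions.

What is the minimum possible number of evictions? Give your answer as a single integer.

Answer: 2

Derivation:
OPT (Belady) simulation (capacity=5):
  1. access Z: MISS. Cache: [Z]
  2. access L: MISS. Cache: [Z L]
  3. access L: HIT. Next use of L: never. Cache: [Z L]
  4. access Z: HIT. Next use of Z: step 5. Cache: [Z L]
  5. access Z: HIT. Next use of Z: step 7. Cache: [Z L]
  6. access W: MISS. Cache: [Z L W]
  7. access Z: HIT. Next use of Z: step 9. Cache: [Z L W]
  8. access B: MISS. Cache: [Z L W B]
  9. access Z: HIT. Next use of Z: step 10. Cache: [Z L W B]
  10. access Z: HIT. Next use of Z: step 11. Cache: [Z L W B]
  11. access Z: HIT. Next use of Z: never. Cache: [Z L W B]
  12. access B: HIT. Next use of B: never. Cache: [Z L W B]
  13. access Q: MISS. Cache: [Z L W B Q]
  14. access Q: HIT. Next use of Q: step 18. Cache: [Z L W B Q]
  15. access H: MISS, evict Z (next use: never). Cache: [L W B Q H]
  16. access H: HIT. Next use of H: step 19. Cache: [L W B Q H]
  17. access P: MISS, evict L (next use: never). Cache: [W B Q H P]
  18. access Q: HIT. Next use of Q: never. Cache: [W B Q H P]
  19. access H: HIT. Next use of H: step 20. Cache: [W B Q H P]
  20. access H: HIT. Next use of H: never. Cache: [W B Q H P]
Total: 13 hits, 7 misses, 2 evictions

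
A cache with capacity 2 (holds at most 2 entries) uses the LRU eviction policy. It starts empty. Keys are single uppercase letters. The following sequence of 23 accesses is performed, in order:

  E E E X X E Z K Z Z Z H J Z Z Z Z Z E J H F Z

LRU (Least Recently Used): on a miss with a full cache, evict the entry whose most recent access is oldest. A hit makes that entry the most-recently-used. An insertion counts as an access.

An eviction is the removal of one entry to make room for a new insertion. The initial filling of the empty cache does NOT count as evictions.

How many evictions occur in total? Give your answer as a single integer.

LRU simulation (capacity=2):
  1. access E: MISS. Cache (LRU->MRU): [E]
  2. access E: HIT. Cache (LRU->MRU): [E]
  3. access E: HIT. Cache (LRU->MRU): [E]
  4. access X: MISS. Cache (LRU->MRU): [E X]
  5. access X: HIT. Cache (LRU->MRU): [E X]
  6. access E: HIT. Cache (LRU->MRU): [X E]
  7. access Z: MISS, evict X. Cache (LRU->MRU): [E Z]
  8. access K: MISS, evict E. Cache (LRU->MRU): [Z K]
  9. access Z: HIT. Cache (LRU->MRU): [K Z]
  10. access Z: HIT. Cache (LRU->MRU): [K Z]
  11. access Z: HIT. Cache (LRU->MRU): [K Z]
  12. access H: MISS, evict K. Cache (LRU->MRU): [Z H]
  13. access J: MISS, evict Z. Cache (LRU->MRU): [H J]
  14. access Z: MISS, evict H. Cache (LRU->MRU): [J Z]
  15. access Z: HIT. Cache (LRU->MRU): [J Z]
  16. access Z: HIT. Cache (LRU->MRU): [J Z]
  17. access Z: HIT. Cache (LRU->MRU): [J Z]
  18. access Z: HIT. Cache (LRU->MRU): [J Z]
  19. access E: MISS, evict J. Cache (LRU->MRU): [Z E]
  20. access J: MISS, evict Z. Cache (LRU->MRU): [E J]
  21. access H: MISS, evict E. Cache (LRU->MRU): [J H]
  22. access F: MISS, evict J. Cache (LRU->MRU): [H F]
  23. access Z: MISS, evict H. Cache (LRU->MRU): [F Z]
Total: 11 hits, 12 misses, 10 evictions

Answer: 10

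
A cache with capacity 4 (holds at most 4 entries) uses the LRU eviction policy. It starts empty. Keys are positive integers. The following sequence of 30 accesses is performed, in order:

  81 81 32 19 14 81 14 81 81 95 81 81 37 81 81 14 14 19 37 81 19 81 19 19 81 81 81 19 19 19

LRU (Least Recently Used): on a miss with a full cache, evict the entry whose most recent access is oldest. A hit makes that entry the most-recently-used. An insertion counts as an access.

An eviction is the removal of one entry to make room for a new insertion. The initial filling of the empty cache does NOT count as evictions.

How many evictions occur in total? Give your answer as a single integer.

Answer: 3

Derivation:
LRU simulation (capacity=4):
  1. access 81: MISS. Cache (LRU->MRU): [81]
  2. access 81: HIT. Cache (LRU->MRU): [81]
  3. access 32: MISS. Cache (LRU->MRU): [81 32]
  4. access 19: MISS. Cache (LRU->MRU): [81 32 19]
  5. access 14: MISS. Cache (LRU->MRU): [81 32 19 14]
  6. access 81: HIT. Cache (LRU->MRU): [32 19 14 81]
  7. access 14: HIT. Cache (LRU->MRU): [32 19 81 14]
  8. access 81: HIT. Cache (LRU->MRU): [32 19 14 81]
  9. access 81: HIT. Cache (LRU->MRU): [32 19 14 81]
  10. access 95: MISS, evict 32. Cache (LRU->MRU): [19 14 81 95]
  11. access 81: HIT. Cache (LRU->MRU): [19 14 95 81]
  12. access 81: HIT. Cache (LRU->MRU): [19 14 95 81]
  13. access 37: MISS, evict 19. Cache (LRU->MRU): [14 95 81 37]
  14. access 81: HIT. Cache (LRU->MRU): [14 95 37 81]
  15. access 81: HIT. Cache (LRU->MRU): [14 95 37 81]
  16. access 14: HIT. Cache (LRU->MRU): [95 37 81 14]
  17. access 14: HIT. Cache (LRU->MRU): [95 37 81 14]
  18. access 19: MISS, evict 95. Cache (LRU->MRU): [37 81 14 19]
  19. access 37: HIT. Cache (LRU->MRU): [81 14 19 37]
  20. access 81: HIT. Cache (LRU->MRU): [14 19 37 81]
  21. access 19: HIT. Cache (LRU->MRU): [14 37 81 19]
  22. access 81: HIT. Cache (LRU->MRU): [14 37 19 81]
  23. access 19: HIT. Cache (LRU->MRU): [14 37 81 19]
  24. access 19: HIT. Cache (LRU->MRU): [14 37 81 19]
  25. access 81: HIT. Cache (LRU->MRU): [14 37 19 81]
  26. access 81: HIT. Cache (LRU->MRU): [14 37 19 81]
  27. access 81: HIT. Cache (LRU->MRU): [14 37 19 81]
  28. access 19: HIT. Cache (LRU->MRU): [14 37 81 19]
  29. access 19: HIT. Cache (LRU->MRU): [14 37 81 19]
  30. access 19: HIT. Cache (LRU->MRU): [14 37 81 19]
Total: 23 hits, 7 misses, 3 evictions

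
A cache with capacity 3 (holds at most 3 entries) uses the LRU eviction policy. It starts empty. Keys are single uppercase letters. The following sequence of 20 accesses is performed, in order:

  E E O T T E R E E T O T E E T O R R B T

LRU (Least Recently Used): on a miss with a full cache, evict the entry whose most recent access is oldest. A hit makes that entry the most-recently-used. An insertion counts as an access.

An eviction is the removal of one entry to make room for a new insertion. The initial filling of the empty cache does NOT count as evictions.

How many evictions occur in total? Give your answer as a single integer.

LRU simulation (capacity=3):
  1. access E: MISS. Cache (LRU->MRU): [E]
  2. access E: HIT. Cache (LRU->MRU): [E]
  3. access O: MISS. Cache (LRU->MRU): [E O]
  4. access T: MISS. Cache (LRU->MRU): [E O T]
  5. access T: HIT. Cache (LRU->MRU): [E O T]
  6. access E: HIT. Cache (LRU->MRU): [O T E]
  7. access R: MISS, evict O. Cache (LRU->MRU): [T E R]
  8. access E: HIT. Cache (LRU->MRU): [T R E]
  9. access E: HIT. Cache (LRU->MRU): [T R E]
  10. access T: HIT. Cache (LRU->MRU): [R E T]
  11. access O: MISS, evict R. Cache (LRU->MRU): [E T O]
  12. access T: HIT. Cache (LRU->MRU): [E O T]
  13. access E: HIT. Cache (LRU->MRU): [O T E]
  14. access E: HIT. Cache (LRU->MRU): [O T E]
  15. access T: HIT. Cache (LRU->MRU): [O E T]
  16. access O: HIT. Cache (LRU->MRU): [E T O]
  17. access R: MISS, evict E. Cache (LRU->MRU): [T O R]
  18. access R: HIT. Cache (LRU->MRU): [T O R]
  19. access B: MISS, evict T. Cache (LRU->MRU): [O R B]
  20. access T: MISS, evict O. Cache (LRU->MRU): [R B T]
Total: 12 hits, 8 misses, 5 evictions

Answer: 5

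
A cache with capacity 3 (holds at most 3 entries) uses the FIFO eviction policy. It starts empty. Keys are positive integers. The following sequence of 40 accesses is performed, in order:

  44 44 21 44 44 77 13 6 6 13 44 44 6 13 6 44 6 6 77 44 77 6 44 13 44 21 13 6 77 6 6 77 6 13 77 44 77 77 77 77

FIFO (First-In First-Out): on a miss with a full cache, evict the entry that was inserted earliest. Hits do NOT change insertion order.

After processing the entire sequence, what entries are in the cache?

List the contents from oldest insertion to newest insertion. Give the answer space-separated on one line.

FIFO simulation (capacity=3):
  1. access 44: MISS. Cache (old->new): [44]
  2. access 44: HIT. Cache (old->new): [44]
  3. access 21: MISS. Cache (old->new): [44 21]
  4. access 44: HIT. Cache (old->new): [44 21]
  5. access 44: HIT. Cache (old->new): [44 21]
  6. access 77: MISS. Cache (old->new): [44 21 77]
  7. access 13: MISS, evict 44. Cache (old->new): [21 77 13]
  8. access 6: MISS, evict 21. Cache (old->new): [77 13 6]
  9. access 6: HIT. Cache (old->new): [77 13 6]
  10. access 13: HIT. Cache (old->new): [77 13 6]
  11. access 44: MISS, evict 77. Cache (old->new): [13 6 44]
  12. access 44: HIT. Cache (old->new): [13 6 44]
  13. access 6: HIT. Cache (old->new): [13 6 44]
  14. access 13: HIT. Cache (old->new): [13 6 44]
  15. access 6: HIT. Cache (old->new): [13 6 44]
  16. access 44: HIT. Cache (old->new): [13 6 44]
  17. access 6: HIT. Cache (old->new): [13 6 44]
  18. access 6: HIT. Cache (old->new): [13 6 44]
  19. access 77: MISS, evict 13. Cache (old->new): [6 44 77]
  20. access 44: HIT. Cache (old->new): [6 44 77]
  21. access 77: HIT. Cache (old->new): [6 44 77]
  22. access 6: HIT. Cache (old->new): [6 44 77]
  23. access 44: HIT. Cache (old->new): [6 44 77]
  24. access 13: MISS, evict 6. Cache (old->new): [44 77 13]
  25. access 44: HIT. Cache (old->new): [44 77 13]
  26. access 21: MISS, evict 44. Cache (old->new): [77 13 21]
  27. access 13: HIT. Cache (old->new): [77 13 21]
  28. access 6: MISS, evict 77. Cache (old->new): [13 21 6]
  29. access 77: MISS, evict 13. Cache (old->new): [21 6 77]
  30. access 6: HIT. Cache (old->new): [21 6 77]
  31. access 6: HIT. Cache (old->new): [21 6 77]
  32. access 77: HIT. Cache (old->new): [21 6 77]
  33. access 6: HIT. Cache (old->new): [21 6 77]
  34. access 13: MISS, evict 21. Cache (old->new): [6 77 13]
  35. access 77: HIT. Cache (old->new): [6 77 13]
  36. access 44: MISS, evict 6. Cache (old->new): [77 13 44]
  37. access 77: HIT. Cache (old->new): [77 13 44]
  38. access 77: HIT. Cache (old->new): [77 13 44]
  39. access 77: HIT. Cache (old->new): [77 13 44]
  40. access 77: HIT. Cache (old->new): [77 13 44]
Total: 27 hits, 13 misses, 10 evictions

Answer: 77 13 44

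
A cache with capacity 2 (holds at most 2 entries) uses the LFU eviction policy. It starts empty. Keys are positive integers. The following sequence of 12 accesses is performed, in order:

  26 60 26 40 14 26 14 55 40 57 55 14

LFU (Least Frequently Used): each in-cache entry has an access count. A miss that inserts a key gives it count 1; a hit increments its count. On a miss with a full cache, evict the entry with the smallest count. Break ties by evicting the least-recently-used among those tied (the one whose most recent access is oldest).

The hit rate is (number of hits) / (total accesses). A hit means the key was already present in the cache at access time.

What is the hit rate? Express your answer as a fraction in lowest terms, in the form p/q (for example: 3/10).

LFU simulation (capacity=2):
  1. access 26: MISS. Cache: [26(c=1)]
  2. access 60: MISS. Cache: [26(c=1) 60(c=1)]
  3. access 26: HIT, count now 2. Cache: [60(c=1) 26(c=2)]
  4. access 40: MISS, evict 60(c=1). Cache: [40(c=1) 26(c=2)]
  5. access 14: MISS, evict 40(c=1). Cache: [14(c=1) 26(c=2)]
  6. access 26: HIT, count now 3. Cache: [14(c=1) 26(c=3)]
  7. access 14: HIT, count now 2. Cache: [14(c=2) 26(c=3)]
  8. access 55: MISS, evict 14(c=2). Cache: [55(c=1) 26(c=3)]
  9. access 40: MISS, evict 55(c=1). Cache: [40(c=1) 26(c=3)]
  10. access 57: MISS, evict 40(c=1). Cache: [57(c=1) 26(c=3)]
  11. access 55: MISS, evict 57(c=1). Cache: [55(c=1) 26(c=3)]
  12. access 14: MISS, evict 55(c=1). Cache: [14(c=1) 26(c=3)]
Total: 3 hits, 9 misses, 7 evictions

Hit rate = 3/12 = 1/4

Answer: 1/4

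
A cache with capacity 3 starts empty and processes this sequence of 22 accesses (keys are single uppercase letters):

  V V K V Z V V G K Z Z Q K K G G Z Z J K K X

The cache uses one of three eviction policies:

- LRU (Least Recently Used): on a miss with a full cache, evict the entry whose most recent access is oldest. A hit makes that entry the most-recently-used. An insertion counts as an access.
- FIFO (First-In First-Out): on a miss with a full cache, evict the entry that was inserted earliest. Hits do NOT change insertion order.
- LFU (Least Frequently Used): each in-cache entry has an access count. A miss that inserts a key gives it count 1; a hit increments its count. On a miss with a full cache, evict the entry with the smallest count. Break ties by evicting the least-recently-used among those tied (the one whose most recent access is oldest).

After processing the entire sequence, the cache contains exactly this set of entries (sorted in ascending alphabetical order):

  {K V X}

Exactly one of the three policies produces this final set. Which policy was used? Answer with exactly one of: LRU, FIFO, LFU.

Answer: LFU

Derivation:
Simulating under each policy and comparing final sets:
  LRU: final set = {J K X} -> differs
  FIFO: final set = {J X Z} -> differs
  LFU: final set = {K V X} -> MATCHES target
Only LFU produces the target set.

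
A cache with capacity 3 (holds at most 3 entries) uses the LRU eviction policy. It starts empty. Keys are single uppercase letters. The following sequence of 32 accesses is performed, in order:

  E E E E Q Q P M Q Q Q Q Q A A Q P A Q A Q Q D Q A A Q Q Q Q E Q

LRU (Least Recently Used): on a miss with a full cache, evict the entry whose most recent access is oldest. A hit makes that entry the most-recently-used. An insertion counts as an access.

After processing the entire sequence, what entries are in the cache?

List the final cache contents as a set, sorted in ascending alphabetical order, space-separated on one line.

LRU simulation (capacity=3):
  1. access E: MISS. Cache (LRU->MRU): [E]
  2. access E: HIT. Cache (LRU->MRU): [E]
  3. access E: HIT. Cache (LRU->MRU): [E]
  4. access E: HIT. Cache (LRU->MRU): [E]
  5. access Q: MISS. Cache (LRU->MRU): [E Q]
  6. access Q: HIT. Cache (LRU->MRU): [E Q]
  7. access P: MISS. Cache (LRU->MRU): [E Q P]
  8. access M: MISS, evict E. Cache (LRU->MRU): [Q P M]
  9. access Q: HIT. Cache (LRU->MRU): [P M Q]
  10. access Q: HIT. Cache (LRU->MRU): [P M Q]
  11. access Q: HIT. Cache (LRU->MRU): [P M Q]
  12. access Q: HIT. Cache (LRU->MRU): [P M Q]
  13. access Q: HIT. Cache (LRU->MRU): [P M Q]
  14. access A: MISS, evict P. Cache (LRU->MRU): [M Q A]
  15. access A: HIT. Cache (LRU->MRU): [M Q A]
  16. access Q: HIT. Cache (LRU->MRU): [M A Q]
  17. access P: MISS, evict M. Cache (LRU->MRU): [A Q P]
  18. access A: HIT. Cache (LRU->MRU): [Q P A]
  19. access Q: HIT. Cache (LRU->MRU): [P A Q]
  20. access A: HIT. Cache (LRU->MRU): [P Q A]
  21. access Q: HIT. Cache (LRU->MRU): [P A Q]
  22. access Q: HIT. Cache (LRU->MRU): [P A Q]
  23. access D: MISS, evict P. Cache (LRU->MRU): [A Q D]
  24. access Q: HIT. Cache (LRU->MRU): [A D Q]
  25. access A: HIT. Cache (LRU->MRU): [D Q A]
  26. access A: HIT. Cache (LRU->MRU): [D Q A]
  27. access Q: HIT. Cache (LRU->MRU): [D A Q]
  28. access Q: HIT. Cache (LRU->MRU): [D A Q]
  29. access Q: HIT. Cache (LRU->MRU): [D A Q]
  30. access Q: HIT. Cache (LRU->MRU): [D A Q]
  31. access E: MISS, evict D. Cache (LRU->MRU): [A Q E]
  32. access Q: HIT. Cache (LRU->MRU): [A E Q]
Total: 24 hits, 8 misses, 5 evictions

Answer: A E Q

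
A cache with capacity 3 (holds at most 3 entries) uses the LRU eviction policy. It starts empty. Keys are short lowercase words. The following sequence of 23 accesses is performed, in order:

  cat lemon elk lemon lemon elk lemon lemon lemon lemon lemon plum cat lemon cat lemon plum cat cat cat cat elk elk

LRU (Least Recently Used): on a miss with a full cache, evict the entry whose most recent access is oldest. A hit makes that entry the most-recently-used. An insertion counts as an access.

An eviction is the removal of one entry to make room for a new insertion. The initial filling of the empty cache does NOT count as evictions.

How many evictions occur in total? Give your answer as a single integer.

LRU simulation (capacity=3):
  1. access cat: MISS. Cache (LRU->MRU): [cat]
  2. access lemon: MISS. Cache (LRU->MRU): [cat lemon]
  3. access elk: MISS. Cache (LRU->MRU): [cat lemon elk]
  4. access lemon: HIT. Cache (LRU->MRU): [cat elk lemon]
  5. access lemon: HIT. Cache (LRU->MRU): [cat elk lemon]
  6. access elk: HIT. Cache (LRU->MRU): [cat lemon elk]
  7. access lemon: HIT. Cache (LRU->MRU): [cat elk lemon]
  8. access lemon: HIT. Cache (LRU->MRU): [cat elk lemon]
  9. access lemon: HIT. Cache (LRU->MRU): [cat elk lemon]
  10. access lemon: HIT. Cache (LRU->MRU): [cat elk lemon]
  11. access lemon: HIT. Cache (LRU->MRU): [cat elk lemon]
  12. access plum: MISS, evict cat. Cache (LRU->MRU): [elk lemon plum]
  13. access cat: MISS, evict elk. Cache (LRU->MRU): [lemon plum cat]
  14. access lemon: HIT. Cache (LRU->MRU): [plum cat lemon]
  15. access cat: HIT. Cache (LRU->MRU): [plum lemon cat]
  16. access lemon: HIT. Cache (LRU->MRU): [plum cat lemon]
  17. access plum: HIT. Cache (LRU->MRU): [cat lemon plum]
  18. access cat: HIT. Cache (LRU->MRU): [lemon plum cat]
  19. access cat: HIT. Cache (LRU->MRU): [lemon plum cat]
  20. access cat: HIT. Cache (LRU->MRU): [lemon plum cat]
  21. access cat: HIT. Cache (LRU->MRU): [lemon plum cat]
  22. access elk: MISS, evict lemon. Cache (LRU->MRU): [plum cat elk]
  23. access elk: HIT. Cache (LRU->MRU): [plum cat elk]
Total: 17 hits, 6 misses, 3 evictions

Answer: 3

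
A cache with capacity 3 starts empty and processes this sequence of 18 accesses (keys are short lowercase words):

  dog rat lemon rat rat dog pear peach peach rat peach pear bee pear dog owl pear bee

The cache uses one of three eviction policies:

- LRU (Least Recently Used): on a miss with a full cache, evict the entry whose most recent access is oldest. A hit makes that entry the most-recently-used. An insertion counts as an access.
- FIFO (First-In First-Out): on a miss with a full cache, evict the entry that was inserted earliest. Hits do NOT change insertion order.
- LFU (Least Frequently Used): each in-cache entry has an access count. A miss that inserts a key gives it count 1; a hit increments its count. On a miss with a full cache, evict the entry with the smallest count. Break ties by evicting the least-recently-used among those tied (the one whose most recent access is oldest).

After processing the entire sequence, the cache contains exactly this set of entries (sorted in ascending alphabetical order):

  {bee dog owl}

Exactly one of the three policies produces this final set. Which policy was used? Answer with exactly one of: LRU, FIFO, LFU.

Answer: FIFO

Derivation:
Simulating under each policy and comparing final sets:
  LRU: final set = {bee owl pear} -> differs
  FIFO: final set = {bee dog owl} -> MATCHES target
  LFU: final set = {bee peach rat} -> differs
Only FIFO produces the target set.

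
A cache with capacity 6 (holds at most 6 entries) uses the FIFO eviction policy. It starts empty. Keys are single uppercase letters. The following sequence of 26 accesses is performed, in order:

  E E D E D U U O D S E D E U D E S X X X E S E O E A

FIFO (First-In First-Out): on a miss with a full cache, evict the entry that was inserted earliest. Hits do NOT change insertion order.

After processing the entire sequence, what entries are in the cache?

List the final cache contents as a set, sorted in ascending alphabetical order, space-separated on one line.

Answer: A D O S U X

Derivation:
FIFO simulation (capacity=6):
  1. access E: MISS. Cache (old->new): [E]
  2. access E: HIT. Cache (old->new): [E]
  3. access D: MISS. Cache (old->new): [E D]
  4. access E: HIT. Cache (old->new): [E D]
  5. access D: HIT. Cache (old->new): [E D]
  6. access U: MISS. Cache (old->new): [E D U]
  7. access U: HIT. Cache (old->new): [E D U]
  8. access O: MISS. Cache (old->new): [E D U O]
  9. access D: HIT. Cache (old->new): [E D U O]
  10. access S: MISS. Cache (old->new): [E D U O S]
  11. access E: HIT. Cache (old->new): [E D U O S]
  12. access D: HIT. Cache (old->new): [E D U O S]
  13. access E: HIT. Cache (old->new): [E D U O S]
  14. access U: HIT. Cache (old->new): [E D U O S]
  15. access D: HIT. Cache (old->new): [E D U O S]
  16. access E: HIT. Cache (old->new): [E D U O S]
  17. access S: HIT. Cache (old->new): [E D U O S]
  18. access X: MISS. Cache (old->new): [E D U O S X]
  19. access X: HIT. Cache (old->new): [E D U O S X]
  20. access X: HIT. Cache (old->new): [E D U O S X]
  21. access E: HIT. Cache (old->new): [E D U O S X]
  22. access S: HIT. Cache (old->new): [E D U O S X]
  23. access E: HIT. Cache (old->new): [E D U O S X]
  24. access O: HIT. Cache (old->new): [E D U O S X]
  25. access E: HIT. Cache (old->new): [E D U O S X]
  26. access A: MISS, evict E. Cache (old->new): [D U O S X A]
Total: 19 hits, 7 misses, 1 evictions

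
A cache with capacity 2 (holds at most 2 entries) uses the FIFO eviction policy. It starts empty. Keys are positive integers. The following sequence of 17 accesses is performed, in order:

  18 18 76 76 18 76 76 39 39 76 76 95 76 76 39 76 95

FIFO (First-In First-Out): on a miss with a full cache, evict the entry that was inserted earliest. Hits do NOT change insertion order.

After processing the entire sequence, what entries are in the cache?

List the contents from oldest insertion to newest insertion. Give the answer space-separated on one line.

FIFO simulation (capacity=2):
  1. access 18: MISS. Cache (old->new): [18]
  2. access 18: HIT. Cache (old->new): [18]
  3. access 76: MISS. Cache (old->new): [18 76]
  4. access 76: HIT. Cache (old->new): [18 76]
  5. access 18: HIT. Cache (old->new): [18 76]
  6. access 76: HIT. Cache (old->new): [18 76]
  7. access 76: HIT. Cache (old->new): [18 76]
  8. access 39: MISS, evict 18. Cache (old->new): [76 39]
  9. access 39: HIT. Cache (old->new): [76 39]
  10. access 76: HIT. Cache (old->new): [76 39]
  11. access 76: HIT. Cache (old->new): [76 39]
  12. access 95: MISS, evict 76. Cache (old->new): [39 95]
  13. access 76: MISS, evict 39. Cache (old->new): [95 76]
  14. access 76: HIT. Cache (old->new): [95 76]
  15. access 39: MISS, evict 95. Cache (old->new): [76 39]
  16. access 76: HIT. Cache (old->new): [76 39]
  17. access 95: MISS, evict 76. Cache (old->new): [39 95]
Total: 10 hits, 7 misses, 5 evictions

Answer: 39 95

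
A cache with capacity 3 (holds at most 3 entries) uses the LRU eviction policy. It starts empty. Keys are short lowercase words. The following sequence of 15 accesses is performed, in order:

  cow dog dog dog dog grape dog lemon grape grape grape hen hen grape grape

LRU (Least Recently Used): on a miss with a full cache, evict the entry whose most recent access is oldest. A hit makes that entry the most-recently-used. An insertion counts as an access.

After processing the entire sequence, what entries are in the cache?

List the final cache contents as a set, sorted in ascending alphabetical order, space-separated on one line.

Answer: grape hen lemon

Derivation:
LRU simulation (capacity=3):
  1. access cow: MISS. Cache (LRU->MRU): [cow]
  2. access dog: MISS. Cache (LRU->MRU): [cow dog]
  3. access dog: HIT. Cache (LRU->MRU): [cow dog]
  4. access dog: HIT. Cache (LRU->MRU): [cow dog]
  5. access dog: HIT. Cache (LRU->MRU): [cow dog]
  6. access grape: MISS. Cache (LRU->MRU): [cow dog grape]
  7. access dog: HIT. Cache (LRU->MRU): [cow grape dog]
  8. access lemon: MISS, evict cow. Cache (LRU->MRU): [grape dog lemon]
  9. access grape: HIT. Cache (LRU->MRU): [dog lemon grape]
  10. access grape: HIT. Cache (LRU->MRU): [dog lemon grape]
  11. access grape: HIT. Cache (LRU->MRU): [dog lemon grape]
  12. access hen: MISS, evict dog. Cache (LRU->MRU): [lemon grape hen]
  13. access hen: HIT. Cache (LRU->MRU): [lemon grape hen]
  14. access grape: HIT. Cache (LRU->MRU): [lemon hen grape]
  15. access grape: HIT. Cache (LRU->MRU): [lemon hen grape]
Total: 10 hits, 5 misses, 2 evictions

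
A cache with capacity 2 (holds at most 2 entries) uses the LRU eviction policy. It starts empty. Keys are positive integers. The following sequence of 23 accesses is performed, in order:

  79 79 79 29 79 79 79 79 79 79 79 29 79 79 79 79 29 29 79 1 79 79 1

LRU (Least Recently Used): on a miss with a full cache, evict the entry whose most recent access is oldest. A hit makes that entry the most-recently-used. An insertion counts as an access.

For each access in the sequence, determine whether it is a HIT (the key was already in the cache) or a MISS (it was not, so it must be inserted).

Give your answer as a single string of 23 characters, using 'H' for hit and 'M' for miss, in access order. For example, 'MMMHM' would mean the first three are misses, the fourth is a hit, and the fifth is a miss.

Answer: MHHMHHHHHHHHHHHHHHHMHHH

Derivation:
LRU simulation (capacity=2):
  1. access 79: MISS. Cache (LRU->MRU): [79]
  2. access 79: HIT. Cache (LRU->MRU): [79]
  3. access 79: HIT. Cache (LRU->MRU): [79]
  4. access 29: MISS. Cache (LRU->MRU): [79 29]
  5. access 79: HIT. Cache (LRU->MRU): [29 79]
  6. access 79: HIT. Cache (LRU->MRU): [29 79]
  7. access 79: HIT. Cache (LRU->MRU): [29 79]
  8. access 79: HIT. Cache (LRU->MRU): [29 79]
  9. access 79: HIT. Cache (LRU->MRU): [29 79]
  10. access 79: HIT. Cache (LRU->MRU): [29 79]
  11. access 79: HIT. Cache (LRU->MRU): [29 79]
  12. access 29: HIT. Cache (LRU->MRU): [79 29]
  13. access 79: HIT. Cache (LRU->MRU): [29 79]
  14. access 79: HIT. Cache (LRU->MRU): [29 79]
  15. access 79: HIT. Cache (LRU->MRU): [29 79]
  16. access 79: HIT. Cache (LRU->MRU): [29 79]
  17. access 29: HIT. Cache (LRU->MRU): [79 29]
  18. access 29: HIT. Cache (LRU->MRU): [79 29]
  19. access 79: HIT. Cache (LRU->MRU): [29 79]
  20. access 1: MISS, evict 29. Cache (LRU->MRU): [79 1]
  21. access 79: HIT. Cache (LRU->MRU): [1 79]
  22. access 79: HIT. Cache (LRU->MRU): [1 79]
  23. access 1: HIT. Cache (LRU->MRU): [79 1]
Total: 20 hits, 3 misses, 1 evictions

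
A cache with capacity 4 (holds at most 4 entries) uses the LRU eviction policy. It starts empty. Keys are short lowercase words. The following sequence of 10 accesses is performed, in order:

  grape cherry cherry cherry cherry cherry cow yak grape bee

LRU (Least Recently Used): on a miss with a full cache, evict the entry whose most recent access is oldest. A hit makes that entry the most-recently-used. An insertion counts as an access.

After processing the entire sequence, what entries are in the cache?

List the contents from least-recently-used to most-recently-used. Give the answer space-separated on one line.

LRU simulation (capacity=4):
  1. access grape: MISS. Cache (LRU->MRU): [grape]
  2. access cherry: MISS. Cache (LRU->MRU): [grape cherry]
  3. access cherry: HIT. Cache (LRU->MRU): [grape cherry]
  4. access cherry: HIT. Cache (LRU->MRU): [grape cherry]
  5. access cherry: HIT. Cache (LRU->MRU): [grape cherry]
  6. access cherry: HIT. Cache (LRU->MRU): [grape cherry]
  7. access cow: MISS. Cache (LRU->MRU): [grape cherry cow]
  8. access yak: MISS. Cache (LRU->MRU): [grape cherry cow yak]
  9. access grape: HIT. Cache (LRU->MRU): [cherry cow yak grape]
  10. access bee: MISS, evict cherry. Cache (LRU->MRU): [cow yak grape bee]
Total: 5 hits, 5 misses, 1 evictions

Answer: cow yak grape bee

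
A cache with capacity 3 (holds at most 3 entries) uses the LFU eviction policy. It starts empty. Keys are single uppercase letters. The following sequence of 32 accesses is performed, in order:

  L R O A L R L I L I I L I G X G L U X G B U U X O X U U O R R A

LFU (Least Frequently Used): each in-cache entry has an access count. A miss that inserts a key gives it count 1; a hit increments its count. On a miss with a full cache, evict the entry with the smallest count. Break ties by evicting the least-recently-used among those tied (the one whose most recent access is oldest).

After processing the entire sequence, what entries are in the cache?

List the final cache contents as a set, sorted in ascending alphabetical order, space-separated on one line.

Answer: A I L

Derivation:
LFU simulation (capacity=3):
  1. access L: MISS. Cache: [L(c=1)]
  2. access R: MISS. Cache: [L(c=1) R(c=1)]
  3. access O: MISS. Cache: [L(c=1) R(c=1) O(c=1)]
  4. access A: MISS, evict L(c=1). Cache: [R(c=1) O(c=1) A(c=1)]
  5. access L: MISS, evict R(c=1). Cache: [O(c=1) A(c=1) L(c=1)]
  6. access R: MISS, evict O(c=1). Cache: [A(c=1) L(c=1) R(c=1)]
  7. access L: HIT, count now 2. Cache: [A(c=1) R(c=1) L(c=2)]
  8. access I: MISS, evict A(c=1). Cache: [R(c=1) I(c=1) L(c=2)]
  9. access L: HIT, count now 3. Cache: [R(c=1) I(c=1) L(c=3)]
  10. access I: HIT, count now 2. Cache: [R(c=1) I(c=2) L(c=3)]
  11. access I: HIT, count now 3. Cache: [R(c=1) L(c=3) I(c=3)]
  12. access L: HIT, count now 4. Cache: [R(c=1) I(c=3) L(c=4)]
  13. access I: HIT, count now 4. Cache: [R(c=1) L(c=4) I(c=4)]
  14. access G: MISS, evict R(c=1). Cache: [G(c=1) L(c=4) I(c=4)]
  15. access X: MISS, evict G(c=1). Cache: [X(c=1) L(c=4) I(c=4)]
  16. access G: MISS, evict X(c=1). Cache: [G(c=1) L(c=4) I(c=4)]
  17. access L: HIT, count now 5. Cache: [G(c=1) I(c=4) L(c=5)]
  18. access U: MISS, evict G(c=1). Cache: [U(c=1) I(c=4) L(c=5)]
  19. access X: MISS, evict U(c=1). Cache: [X(c=1) I(c=4) L(c=5)]
  20. access G: MISS, evict X(c=1). Cache: [G(c=1) I(c=4) L(c=5)]
  21. access B: MISS, evict G(c=1). Cache: [B(c=1) I(c=4) L(c=5)]
  22. access U: MISS, evict B(c=1). Cache: [U(c=1) I(c=4) L(c=5)]
  23. access U: HIT, count now 2. Cache: [U(c=2) I(c=4) L(c=5)]
  24. access X: MISS, evict U(c=2). Cache: [X(c=1) I(c=4) L(c=5)]
  25. access O: MISS, evict X(c=1). Cache: [O(c=1) I(c=4) L(c=5)]
  26. access X: MISS, evict O(c=1). Cache: [X(c=1) I(c=4) L(c=5)]
  27. access U: MISS, evict X(c=1). Cache: [U(c=1) I(c=4) L(c=5)]
  28. access U: HIT, count now 2. Cache: [U(c=2) I(c=4) L(c=5)]
  29. access O: MISS, evict U(c=2). Cache: [O(c=1) I(c=4) L(c=5)]
  30. access R: MISS, evict O(c=1). Cache: [R(c=1) I(c=4) L(c=5)]
  31. access R: HIT, count now 2. Cache: [R(c=2) I(c=4) L(c=5)]
  32. access A: MISS, evict R(c=2). Cache: [A(c=1) I(c=4) L(c=5)]
Total: 10 hits, 22 misses, 19 evictions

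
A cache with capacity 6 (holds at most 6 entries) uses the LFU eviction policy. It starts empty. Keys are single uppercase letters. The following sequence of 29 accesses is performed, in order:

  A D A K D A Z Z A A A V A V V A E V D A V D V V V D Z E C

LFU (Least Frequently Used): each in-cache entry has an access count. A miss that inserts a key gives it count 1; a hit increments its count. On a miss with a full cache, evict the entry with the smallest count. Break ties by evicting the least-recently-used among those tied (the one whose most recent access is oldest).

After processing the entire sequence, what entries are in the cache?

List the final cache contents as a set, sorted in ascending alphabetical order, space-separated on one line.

Answer: A C D E V Z

Derivation:
LFU simulation (capacity=6):
  1. access A: MISS. Cache: [A(c=1)]
  2. access D: MISS. Cache: [A(c=1) D(c=1)]
  3. access A: HIT, count now 2. Cache: [D(c=1) A(c=2)]
  4. access K: MISS. Cache: [D(c=1) K(c=1) A(c=2)]
  5. access D: HIT, count now 2. Cache: [K(c=1) A(c=2) D(c=2)]
  6. access A: HIT, count now 3. Cache: [K(c=1) D(c=2) A(c=3)]
  7. access Z: MISS. Cache: [K(c=1) Z(c=1) D(c=2) A(c=3)]
  8. access Z: HIT, count now 2. Cache: [K(c=1) D(c=2) Z(c=2) A(c=3)]
  9. access A: HIT, count now 4. Cache: [K(c=1) D(c=2) Z(c=2) A(c=4)]
  10. access A: HIT, count now 5. Cache: [K(c=1) D(c=2) Z(c=2) A(c=5)]
  11. access A: HIT, count now 6. Cache: [K(c=1) D(c=2) Z(c=2) A(c=6)]
  12. access V: MISS. Cache: [K(c=1) V(c=1) D(c=2) Z(c=2) A(c=6)]
  13. access A: HIT, count now 7. Cache: [K(c=1) V(c=1) D(c=2) Z(c=2) A(c=7)]
  14. access V: HIT, count now 2. Cache: [K(c=1) D(c=2) Z(c=2) V(c=2) A(c=7)]
  15. access V: HIT, count now 3. Cache: [K(c=1) D(c=2) Z(c=2) V(c=3) A(c=7)]
  16. access A: HIT, count now 8. Cache: [K(c=1) D(c=2) Z(c=2) V(c=3) A(c=8)]
  17. access E: MISS. Cache: [K(c=1) E(c=1) D(c=2) Z(c=2) V(c=3) A(c=8)]
  18. access V: HIT, count now 4. Cache: [K(c=1) E(c=1) D(c=2) Z(c=2) V(c=4) A(c=8)]
  19. access D: HIT, count now 3. Cache: [K(c=1) E(c=1) Z(c=2) D(c=3) V(c=4) A(c=8)]
  20. access A: HIT, count now 9. Cache: [K(c=1) E(c=1) Z(c=2) D(c=3) V(c=4) A(c=9)]
  21. access V: HIT, count now 5. Cache: [K(c=1) E(c=1) Z(c=2) D(c=3) V(c=5) A(c=9)]
  22. access D: HIT, count now 4. Cache: [K(c=1) E(c=1) Z(c=2) D(c=4) V(c=5) A(c=9)]
  23. access V: HIT, count now 6. Cache: [K(c=1) E(c=1) Z(c=2) D(c=4) V(c=6) A(c=9)]
  24. access V: HIT, count now 7. Cache: [K(c=1) E(c=1) Z(c=2) D(c=4) V(c=7) A(c=9)]
  25. access V: HIT, count now 8. Cache: [K(c=1) E(c=1) Z(c=2) D(c=4) V(c=8) A(c=9)]
  26. access D: HIT, count now 5. Cache: [K(c=1) E(c=1) Z(c=2) D(c=5) V(c=8) A(c=9)]
  27. access Z: HIT, count now 3. Cache: [K(c=1) E(c=1) Z(c=3) D(c=5) V(c=8) A(c=9)]
  28. access E: HIT, count now 2. Cache: [K(c=1) E(c=2) Z(c=3) D(c=5) V(c=8) A(c=9)]
  29. access C: MISS, evict K(c=1). Cache: [C(c=1) E(c=2) Z(c=3) D(c=5) V(c=8) A(c=9)]
Total: 22 hits, 7 misses, 1 evictions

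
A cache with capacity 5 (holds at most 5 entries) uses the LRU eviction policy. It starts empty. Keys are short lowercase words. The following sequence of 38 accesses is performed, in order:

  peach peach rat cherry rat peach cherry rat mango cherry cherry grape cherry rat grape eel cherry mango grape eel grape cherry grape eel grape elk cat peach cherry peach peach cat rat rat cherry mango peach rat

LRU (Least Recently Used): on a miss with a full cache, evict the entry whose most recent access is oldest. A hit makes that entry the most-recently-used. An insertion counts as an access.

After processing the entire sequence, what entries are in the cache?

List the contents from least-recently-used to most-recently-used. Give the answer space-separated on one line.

Answer: cat cherry mango peach rat

Derivation:
LRU simulation (capacity=5):
  1. access peach: MISS. Cache (LRU->MRU): [peach]
  2. access peach: HIT. Cache (LRU->MRU): [peach]
  3. access rat: MISS. Cache (LRU->MRU): [peach rat]
  4. access cherry: MISS. Cache (LRU->MRU): [peach rat cherry]
  5. access rat: HIT. Cache (LRU->MRU): [peach cherry rat]
  6. access peach: HIT. Cache (LRU->MRU): [cherry rat peach]
  7. access cherry: HIT. Cache (LRU->MRU): [rat peach cherry]
  8. access rat: HIT. Cache (LRU->MRU): [peach cherry rat]
  9. access mango: MISS. Cache (LRU->MRU): [peach cherry rat mango]
  10. access cherry: HIT. Cache (LRU->MRU): [peach rat mango cherry]
  11. access cherry: HIT. Cache (LRU->MRU): [peach rat mango cherry]
  12. access grape: MISS. Cache (LRU->MRU): [peach rat mango cherry grape]
  13. access cherry: HIT. Cache (LRU->MRU): [peach rat mango grape cherry]
  14. access rat: HIT. Cache (LRU->MRU): [peach mango grape cherry rat]
  15. access grape: HIT. Cache (LRU->MRU): [peach mango cherry rat grape]
  16. access eel: MISS, evict peach. Cache (LRU->MRU): [mango cherry rat grape eel]
  17. access cherry: HIT. Cache (LRU->MRU): [mango rat grape eel cherry]
  18. access mango: HIT. Cache (LRU->MRU): [rat grape eel cherry mango]
  19. access grape: HIT. Cache (LRU->MRU): [rat eel cherry mango grape]
  20. access eel: HIT. Cache (LRU->MRU): [rat cherry mango grape eel]
  21. access grape: HIT. Cache (LRU->MRU): [rat cherry mango eel grape]
  22. access cherry: HIT. Cache (LRU->MRU): [rat mango eel grape cherry]
  23. access grape: HIT. Cache (LRU->MRU): [rat mango eel cherry grape]
  24. access eel: HIT. Cache (LRU->MRU): [rat mango cherry grape eel]
  25. access grape: HIT. Cache (LRU->MRU): [rat mango cherry eel grape]
  26. access elk: MISS, evict rat. Cache (LRU->MRU): [mango cherry eel grape elk]
  27. access cat: MISS, evict mango. Cache (LRU->MRU): [cherry eel grape elk cat]
  28. access peach: MISS, evict cherry. Cache (LRU->MRU): [eel grape elk cat peach]
  29. access cherry: MISS, evict eel. Cache (LRU->MRU): [grape elk cat peach cherry]
  30. access peach: HIT. Cache (LRU->MRU): [grape elk cat cherry peach]
  31. access peach: HIT. Cache (LRU->MRU): [grape elk cat cherry peach]
  32. access cat: HIT. Cache (LRU->MRU): [grape elk cherry peach cat]
  33. access rat: MISS, evict grape. Cache (LRU->MRU): [elk cherry peach cat rat]
  34. access rat: HIT. Cache (LRU->MRU): [elk cherry peach cat rat]
  35. access cherry: HIT. Cache (LRU->MRU): [elk peach cat rat cherry]
  36. access mango: MISS, evict elk. Cache (LRU->MRU): [peach cat rat cherry mango]
  37. access peach: HIT. Cache (LRU->MRU): [cat rat cherry mango peach]
  38. access rat: HIT. Cache (LRU->MRU): [cat cherry mango peach rat]
Total: 26 hits, 12 misses, 7 evictions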